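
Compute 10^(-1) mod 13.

Step 1: We need x such that 10 * x = 1 (mod 13).
Step 2: Using the extended Euclidean algorithm or trial:
  10 * 4 = 40 = 3 * 13 + 1.
Step 3: Since 40 mod 13 = 1, the inverse is x = 4.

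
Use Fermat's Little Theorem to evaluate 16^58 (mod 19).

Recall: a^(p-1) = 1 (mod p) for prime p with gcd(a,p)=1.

Step 1: Since 19 is prime, by Fermat's Little Theorem: 16^18 = 1 (mod 19).
Step 2: Reduce exponent: 58 mod 18 = 4.
Step 3: So 16^58 = 16^4 (mod 19).
Step 4: 16^4 mod 19 = 5.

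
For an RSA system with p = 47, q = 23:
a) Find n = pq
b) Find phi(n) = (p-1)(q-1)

Step 1: n = p * q = 47 * 23 = 1081.
Step 2: phi(n) = (p-1)(q-1) = 46 * 22 = 1012.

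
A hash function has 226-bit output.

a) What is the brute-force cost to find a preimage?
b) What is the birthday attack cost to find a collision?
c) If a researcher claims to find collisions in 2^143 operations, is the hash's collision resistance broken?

Step 1: Preimage resistance requires brute-force of 2^226 operations.
Step 2: Collision resistance (birthday bound) = 2^(226/2) = 2^113.
Step 3: The claimed attack costs 2^143 operations.
Step 4: Since 2^143 >= 2^113, the claimed attack is no faster than the generic birthday attack, so this does not break collision resistance.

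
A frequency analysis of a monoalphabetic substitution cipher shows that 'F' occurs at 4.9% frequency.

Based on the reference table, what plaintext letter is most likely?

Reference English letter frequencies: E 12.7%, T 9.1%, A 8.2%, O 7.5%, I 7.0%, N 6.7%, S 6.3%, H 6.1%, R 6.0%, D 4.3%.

Step 1: The observed frequency is 4.9%.
Step 2: Compare with English frequencies:
  E: 12.7% (difference: 7.8%)
  T: 9.1% (difference: 4.2%)
  A: 8.2% (difference: 3.3%)
  O: 7.5% (difference: 2.6%)
  I: 7.0% (difference: 2.1%)
  N: 6.7% (difference: 1.8%)
  S: 6.3% (difference: 1.4%)
  H: 6.1% (difference: 1.2%)
  R: 6.0% (difference: 1.1%)
  D: 4.3% (difference: 0.6%) <-- closest
Step 3: 'F' most likely represents 'D' (frequency 4.3%).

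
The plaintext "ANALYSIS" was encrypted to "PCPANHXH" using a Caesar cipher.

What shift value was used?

Step 1: Compare first letters: A (position 0) -> P (position 15).
Step 2: Shift = (15 - 0) mod 26 = 15.
The shift value is 15.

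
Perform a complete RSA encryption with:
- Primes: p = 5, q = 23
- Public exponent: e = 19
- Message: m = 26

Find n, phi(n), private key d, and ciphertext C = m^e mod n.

Step 1: n = 5 * 23 = 115.
Step 2: phi(n) = (5-1)(23-1) = 4 * 22 = 88.
Step 3: Find d = 19^(-1) mod 88 = 51.
  Verify: 19 * 51 = 969 = 1 (mod 88).
Step 4: C = 26^19 mod 115 = 6.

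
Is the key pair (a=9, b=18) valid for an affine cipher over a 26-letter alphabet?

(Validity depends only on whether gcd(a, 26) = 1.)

Step 1: Compute gcd(9, 26).
Step 2: gcd(9, 26) = 1.
Since gcd = 1, 9 is coprime with 26, so it is a valid key.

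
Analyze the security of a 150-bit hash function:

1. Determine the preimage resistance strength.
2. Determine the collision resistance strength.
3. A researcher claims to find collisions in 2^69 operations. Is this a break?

Step 1: Preimage resistance requires brute-force of 2^150 operations.
Step 2: Collision resistance (birthday bound) = 2^(150/2) = 2^75.
Step 3: The claimed attack costs 2^69 operations.
Step 4: Since 2^69 < 2^75, the claimed attack beats the generic birthday bound, so collision resistance is broken.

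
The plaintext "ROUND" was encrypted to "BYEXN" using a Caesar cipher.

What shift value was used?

Step 1: Compare first letters: R (position 17) -> B (position 1).
Step 2: Shift = (1 - 17) mod 26 = 10.
The shift value is 10.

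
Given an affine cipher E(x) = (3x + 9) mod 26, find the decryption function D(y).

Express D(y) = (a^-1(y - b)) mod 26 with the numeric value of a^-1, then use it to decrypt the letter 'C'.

Step 1: Find a^-1, the modular inverse of 3 mod 26.
Step 2: We need 3 * a^-1 = 1 (mod 26).
Step 3: 3 * 9 = 27 = 1 * 26 + 1, so a^-1 = 9.
Step 4: D(y) = 9(y - 9) mod 26.
Step 5: Apply to 'C' (y = 2): D(2) = 9 * (2 - 9) mod 26 = 9 * -7 mod 26 = 15 -> 'P'.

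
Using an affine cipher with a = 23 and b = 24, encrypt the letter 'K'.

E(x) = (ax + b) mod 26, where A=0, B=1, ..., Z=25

Step 1: Convert 'K' to number: x = 10.
Step 2: E(10) = (23 * 10 + 24) mod 26 = 254 mod 26 = 20.
Step 3: Convert 20 back to letter: U.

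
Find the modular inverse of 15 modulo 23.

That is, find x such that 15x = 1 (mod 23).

Step 1: We need x such that 15 * x = 1 (mod 23).
Step 2: Using the extended Euclidean algorithm or trial:
  15 * 20 = 300 = 13 * 23 + 1.
Step 3: Since 300 mod 23 = 1, the inverse is x = 20.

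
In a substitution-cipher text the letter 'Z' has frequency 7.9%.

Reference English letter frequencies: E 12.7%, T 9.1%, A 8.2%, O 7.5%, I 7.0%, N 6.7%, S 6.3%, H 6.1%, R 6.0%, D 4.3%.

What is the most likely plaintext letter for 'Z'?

Step 1: The observed frequency is 7.9%.
Step 2: Compare with English frequencies:
  E: 12.7% (difference: 4.8%)
  T: 9.1% (difference: 1.2%)
  A: 8.2% (difference: 0.3%) <-- closest
  O: 7.5% (difference: 0.4%)
  I: 7.0% (difference: 0.9%)
  N: 6.7% (difference: 1.2%)
  S: 6.3% (difference: 1.6%)
  H: 6.1% (difference: 1.8%)
  R: 6.0% (difference: 1.9%)
  D: 4.3% (difference: 3.6%)
Step 3: 'Z' most likely represents 'A' (frequency 8.2%).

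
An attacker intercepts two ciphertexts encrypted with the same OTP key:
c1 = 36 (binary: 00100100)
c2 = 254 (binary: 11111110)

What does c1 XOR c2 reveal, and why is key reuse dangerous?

Step 1: c1 XOR c2 = (m1 XOR k) XOR (m2 XOR k).
Step 2: By XOR associativity/commutativity: = m1 XOR m2 XOR k XOR k = m1 XOR m2.
Step 3: 00100100 XOR 11111110 = 11011010 = 218.
Step 4: The key cancels out! An attacker learns m1 XOR m2 = 218, revealing the relationship between plaintexts.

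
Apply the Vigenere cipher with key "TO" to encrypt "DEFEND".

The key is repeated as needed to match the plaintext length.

Step 1: Repeat key to match plaintext length:
  Plaintext: DEFEND
  Key:       TOTOTO
Step 2: Encrypt each letter:
  D(3) + T(19) = (3+19) mod 26 = 22 = W
  E(4) + O(14) = (4+14) mod 26 = 18 = S
  F(5) + T(19) = (5+19) mod 26 = 24 = Y
  E(4) + O(14) = (4+14) mod 26 = 18 = S
  N(13) + T(19) = (13+19) mod 26 = 6 = G
  D(3) + O(14) = (3+14) mod 26 = 17 = R
Ciphertext: WSYSGR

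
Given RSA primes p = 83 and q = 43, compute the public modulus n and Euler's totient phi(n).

Step 1: n = p * q = 83 * 43 = 3569.
Step 2: phi(n) = (p-1)(q-1) = 82 * 42 = 3444.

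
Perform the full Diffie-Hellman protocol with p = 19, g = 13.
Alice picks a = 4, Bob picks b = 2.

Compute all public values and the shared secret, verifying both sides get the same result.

Step 1: A = g^a mod p = 13^4 mod 19 = 4.
Step 2: B = g^b mod p = 13^2 mod 19 = 17.
Step 3: Alice computes s = B^a mod p = 17^4 mod 19 = 16.
Step 4: Bob computes s = A^b mod p = 4^2 mod 19 = 16.
Both sides agree: shared secret = 16.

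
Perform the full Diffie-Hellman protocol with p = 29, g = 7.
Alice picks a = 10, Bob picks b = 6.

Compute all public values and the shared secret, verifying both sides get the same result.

Step 1: A = g^a mod p = 7^10 mod 29 = 24.
Step 2: B = g^b mod p = 7^6 mod 29 = 25.
Step 3: Alice computes s = B^a mod p = 25^10 mod 29 = 23.
Step 4: Bob computes s = A^b mod p = 24^6 mod 29 = 23.
Both sides agree: shared secret = 23.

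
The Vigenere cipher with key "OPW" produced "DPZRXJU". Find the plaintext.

Step 1: Extend key: OPWOPWO
Step 2: Decrypt each letter (c - k) mod 26:
  D(3) - O(14) = (3-14) mod 26 = 15 = P
  P(15) - P(15) = (15-15) mod 26 = 0 = A
  Z(25) - W(22) = (25-22) mod 26 = 3 = D
  R(17) - O(14) = (17-14) mod 26 = 3 = D
  X(23) - P(15) = (23-15) mod 26 = 8 = I
  J(9) - W(22) = (9-22) mod 26 = 13 = N
  U(20) - O(14) = (20-14) mod 26 = 6 = G
Plaintext: PADDING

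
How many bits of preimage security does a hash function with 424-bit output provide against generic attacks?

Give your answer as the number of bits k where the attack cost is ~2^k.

Step 1: The hash has a 424-bit output.
Step 2: Preimage resistance means: given a digest h(x), it should be infeasible to find any input that hashes to it.
With a 424-bit output there are 2^424 possible digests, so a generic brute-force preimage search costs about 2^424 evaluations.
Step 3: Security level = 424 bits.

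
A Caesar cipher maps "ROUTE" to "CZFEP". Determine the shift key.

Step 1: Compare first letters: R (position 17) -> C (position 2).
Step 2: Shift = (2 - 17) mod 26 = 11.
The shift value is 11.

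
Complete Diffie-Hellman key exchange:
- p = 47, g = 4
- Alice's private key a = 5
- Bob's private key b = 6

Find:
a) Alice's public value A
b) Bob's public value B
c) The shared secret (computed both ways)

Step 1: A = g^a mod p = 4^5 mod 47 = 37.
Step 2: B = g^b mod p = 4^6 mod 47 = 7.
Step 3: Alice computes s = B^a mod p = 7^5 mod 47 = 28.
Step 4: Bob computes s = A^b mod p = 37^6 mod 47 = 28.
Both sides agree: shared secret = 28.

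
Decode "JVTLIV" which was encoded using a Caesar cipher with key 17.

Step 1: Reverse the shift by subtracting 17 from each letter position.
  J (position 9) -> position (9-17) mod 26 = 18 -> S
  V (position 21) -> position (21-17) mod 26 = 4 -> E
  T (position 19) -> position (19-17) mod 26 = 2 -> C
  L (position 11) -> position (11-17) mod 26 = 20 -> U
  I (position 8) -> position (8-17) mod 26 = 17 -> R
  V (position 21) -> position (21-17) mod 26 = 4 -> E
Decrypted message: SECURE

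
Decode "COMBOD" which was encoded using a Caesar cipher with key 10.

Step 1: Reverse the shift by subtracting 10 from each letter position.
  C (position 2) -> position (2-10) mod 26 = 18 -> S
  O (position 14) -> position (14-10) mod 26 = 4 -> E
  M (position 12) -> position (12-10) mod 26 = 2 -> C
  B (position 1) -> position (1-10) mod 26 = 17 -> R
  O (position 14) -> position (14-10) mod 26 = 4 -> E
  D (position 3) -> position (3-10) mod 26 = 19 -> T
Decrypted message: SECRET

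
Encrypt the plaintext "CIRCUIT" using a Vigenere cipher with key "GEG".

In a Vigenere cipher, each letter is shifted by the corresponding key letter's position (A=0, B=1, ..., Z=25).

Step 1: Repeat key to match plaintext length:
  Plaintext: CIRCUIT
  Key:       GEGGEGG
Step 2: Encrypt each letter:
  C(2) + G(6) = (2+6) mod 26 = 8 = I
  I(8) + E(4) = (8+4) mod 26 = 12 = M
  R(17) + G(6) = (17+6) mod 26 = 23 = X
  C(2) + G(6) = (2+6) mod 26 = 8 = I
  U(20) + E(4) = (20+4) mod 26 = 24 = Y
  I(8) + G(6) = (8+6) mod 26 = 14 = O
  T(19) + G(6) = (19+6) mod 26 = 25 = Z
Ciphertext: IMXIYOZ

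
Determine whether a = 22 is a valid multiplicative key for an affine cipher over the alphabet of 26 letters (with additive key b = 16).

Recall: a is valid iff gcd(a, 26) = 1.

Step 1: Compute gcd(22, 26).
Step 2: gcd(22, 26) = 2.
Since gcd = 2 != 1, 22 shares a common factor with 26, so it cannot be used.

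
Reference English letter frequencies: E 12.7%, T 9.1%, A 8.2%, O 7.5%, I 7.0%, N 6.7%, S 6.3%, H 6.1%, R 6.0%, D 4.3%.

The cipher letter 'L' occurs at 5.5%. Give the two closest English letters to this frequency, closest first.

Step 1: Observed frequency of 'L' is 5.5%.
Step 2: Compute distances to each reference frequency and sort:
  R (6.0%): difference = 0.5% <-- BEST
  H (6.1%): difference = 0.6% <-- RUNNER-UP
  S (6.3%): difference = 0.8%
  N (6.7%): difference = 1.2%
  D (4.3%): difference = 1.2%
Step 3: Most likely is 'R' (6.0%, diff 0.5%); second most likely is 'H' (6.1%, diff 0.6%).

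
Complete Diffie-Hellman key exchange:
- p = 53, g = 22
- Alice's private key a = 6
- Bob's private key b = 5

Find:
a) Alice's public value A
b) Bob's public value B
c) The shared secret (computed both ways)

Step 1: A = g^a mod p = 22^6 mod 53 = 25.
Step 2: B = g^b mod p = 22^5 mod 53 = 18.
Step 3: Alice computes s = B^a mod p = 18^6 mod 53 = 4.
Step 4: Bob computes s = A^b mod p = 25^5 mod 53 = 4.
Both sides agree: shared secret = 4.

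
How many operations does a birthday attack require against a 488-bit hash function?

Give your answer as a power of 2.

Step 1: The birthday paradox gives collision probability ~50% after sqrt(2^n) = 2^(n/2) hashes.
Step 2: For 488-bit output: 2^(488/2) = 2^244.
Step 3: Approximately 2^244 hash computations needed.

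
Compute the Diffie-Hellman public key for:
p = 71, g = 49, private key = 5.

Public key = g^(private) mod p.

Step 1: A = g^a mod p = 49^5 mod 71.
  49^1 mod 71 = 49
  49^2 mod 71 = (49 * 49) mod 71 = 58
  49^3 mod 71 = (58 * 49) mod 71 = 2
  49^4 mod 71 = (2 * 49) mod 71 = 27
  49^5 mod 71 = (27 * 49) mod 71 = 45
Result: A = 45.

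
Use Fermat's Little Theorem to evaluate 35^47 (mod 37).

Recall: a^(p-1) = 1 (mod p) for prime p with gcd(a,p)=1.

Step 1: Since 37 is prime, by Fermat's Little Theorem: 35^36 = 1 (mod 37).
Step 2: Reduce exponent: 47 mod 36 = 11.
Step 3: So 35^47 = 35^11 (mod 37).
Step 4: 35^11 mod 37 = 24.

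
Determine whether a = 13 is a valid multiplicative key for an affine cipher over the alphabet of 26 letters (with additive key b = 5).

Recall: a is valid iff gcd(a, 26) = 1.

Step 1: Compute gcd(13, 26).
Step 2: gcd(13, 26) = 13.
Since gcd = 13 != 1, 13 shares a common factor with 26, so it cannot be used.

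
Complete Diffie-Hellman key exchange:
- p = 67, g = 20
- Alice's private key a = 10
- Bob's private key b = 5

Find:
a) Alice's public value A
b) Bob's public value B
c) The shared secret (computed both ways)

Step 1: A = g^a mod p = 20^10 mod 67 = 35.
Step 2: B = g^b mod p = 20^5 mod 67 = 13.
Step 3: Alice computes s = B^a mod p = 13^10 mod 67 = 39.
Step 4: Bob computes s = A^b mod p = 35^5 mod 67 = 39.
Both sides agree: shared secret = 39.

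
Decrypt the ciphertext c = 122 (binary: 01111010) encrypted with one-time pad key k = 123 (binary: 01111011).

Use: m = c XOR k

Step 1: XOR ciphertext with key:
  Ciphertext: 01111010
  Key:        01111011
  XOR:        00000001
Step 2: Plaintext = 00000001 = 1 in decimal.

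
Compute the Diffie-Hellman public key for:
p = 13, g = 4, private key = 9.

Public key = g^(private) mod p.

Step 1: A = g^a mod p = 4^9 mod 13.
  4^1 mod 13 = 4
  4^2 mod 13 = (4 * 4) mod 13 = 3
  4^3 mod 13 = (3 * 4) mod 13 = 12
  4^4 mod 13 = (12 * 4) mod 13 = 9
  4^5 mod 13 = (9 * 4) mod 13 = 10
  4^6 mod 13 = (10 * 4) mod 13 = 1
  4^7 mod 13 = (1 * 4) mod 13 = 4
  4^8 mod 13 = (4 * 4) mod 13 = 3
  4^9 mod 13 = (3 * 4) mod 13 = 12
Result: A = 12.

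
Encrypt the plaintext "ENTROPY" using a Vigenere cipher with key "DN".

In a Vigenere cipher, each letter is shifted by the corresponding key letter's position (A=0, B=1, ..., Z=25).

Step 1: Repeat key to match plaintext length:
  Plaintext: ENTROPY
  Key:       DNDNDND
Step 2: Encrypt each letter:
  E(4) + D(3) = (4+3) mod 26 = 7 = H
  N(13) + N(13) = (13+13) mod 26 = 0 = A
  T(19) + D(3) = (19+3) mod 26 = 22 = W
  R(17) + N(13) = (17+13) mod 26 = 4 = E
  O(14) + D(3) = (14+3) mod 26 = 17 = R
  P(15) + N(13) = (15+13) mod 26 = 2 = C
  Y(24) + D(3) = (24+3) mod 26 = 1 = B
Ciphertext: HAWERCB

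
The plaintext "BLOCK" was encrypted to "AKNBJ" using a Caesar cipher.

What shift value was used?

Step 1: Compare first letters: B (position 1) -> A (position 0).
Step 2: Shift = (0 - 1) mod 26 = 25.
The shift value is 25.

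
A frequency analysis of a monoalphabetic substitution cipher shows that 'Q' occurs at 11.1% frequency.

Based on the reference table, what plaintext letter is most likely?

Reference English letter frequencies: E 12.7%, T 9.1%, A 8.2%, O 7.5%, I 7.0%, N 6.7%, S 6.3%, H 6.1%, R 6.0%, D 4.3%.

Step 1: The observed frequency is 11.1%.
Step 2: Compare with English frequencies:
  E: 12.7% (difference: 1.6%) <-- closest
  T: 9.1% (difference: 2.0%)
  A: 8.2% (difference: 2.9%)
  O: 7.5% (difference: 3.6%)
  I: 7.0% (difference: 4.1%)
  N: 6.7% (difference: 4.4%)
  S: 6.3% (difference: 4.8%)
  H: 6.1% (difference: 5.0%)
  R: 6.0% (difference: 5.1%)
  D: 4.3% (difference: 6.8%)
Step 3: 'Q' most likely represents 'E' (frequency 12.7%).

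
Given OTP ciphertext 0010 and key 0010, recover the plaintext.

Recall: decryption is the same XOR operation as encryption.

Step 1: XOR ciphertext with key:
  Ciphertext: 0010
  Key:        0010
  XOR:        0000
Step 2: Plaintext = 0000 = 0 in decimal.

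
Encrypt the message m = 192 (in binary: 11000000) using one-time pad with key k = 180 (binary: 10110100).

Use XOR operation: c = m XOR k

Step 1: Write out the XOR operation bit by bit:
  Message: 11000000
  Key:     10110100
  XOR:     01110100
Step 2: Convert to decimal: 01110100 = 116.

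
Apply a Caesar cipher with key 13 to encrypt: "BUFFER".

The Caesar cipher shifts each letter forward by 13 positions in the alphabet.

Step 1: For each letter, shift forward by 13 positions (mod 26).
  B (position 1) -> position (1+13) mod 26 = 14 -> O
  U (position 20) -> position (20+13) mod 26 = 7 -> H
  F (position 5) -> position (5+13) mod 26 = 18 -> S
  F (position 5) -> position (5+13) mod 26 = 18 -> S
  E (position 4) -> position (4+13) mod 26 = 17 -> R
  R (position 17) -> position (17+13) mod 26 = 4 -> E
Result: OHSSRE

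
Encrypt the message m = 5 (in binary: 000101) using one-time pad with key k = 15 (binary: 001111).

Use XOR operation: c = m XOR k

Step 1: Write out the XOR operation bit by bit:
  Message: 000101
  Key:     001111
  XOR:     001010
Step 2: Convert to decimal: 001010 = 10.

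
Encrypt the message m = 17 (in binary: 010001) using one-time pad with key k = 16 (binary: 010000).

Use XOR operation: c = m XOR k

Step 1: Write out the XOR operation bit by bit:
  Message: 010001
  Key:     010000
  XOR:     000001
Step 2: Convert to decimal: 000001 = 1.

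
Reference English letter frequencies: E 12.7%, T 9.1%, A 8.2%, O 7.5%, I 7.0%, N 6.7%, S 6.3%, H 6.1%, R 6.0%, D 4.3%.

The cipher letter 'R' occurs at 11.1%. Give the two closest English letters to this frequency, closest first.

Step 1: Observed frequency of 'R' is 11.1%.
Step 2: Compute distances to each reference frequency and sort:
  E (12.7%): difference = 1.6% <-- BEST
  T (9.1%): difference = 2.0% <-- RUNNER-UP
  A (8.2%): difference = 2.9%
  O (7.5%): difference = 3.6%
  I (7.0%): difference = 4.1%
Step 3: Most likely is 'E' (12.7%, diff 1.6%); second most likely is 'T' (9.1%, diff 2.0%).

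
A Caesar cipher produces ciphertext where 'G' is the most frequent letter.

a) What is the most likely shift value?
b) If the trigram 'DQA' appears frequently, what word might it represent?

Step 1: In English, 'E' is the most frequent letter (12.7%).
Step 2: The most frequent ciphertext letter is 'G' (position 6).
Step 3: Shift = (6 - 4) mod 26 = 2.
Step 4: Decrypt 'DQA' by shifting back 2:
  D -> B
  Q -> O
  A -> Y
Step 5: 'DQA' decrypts to 'BOY'.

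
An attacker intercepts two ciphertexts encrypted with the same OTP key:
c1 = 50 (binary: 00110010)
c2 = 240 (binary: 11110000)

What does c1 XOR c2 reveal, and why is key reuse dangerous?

Step 1: c1 XOR c2 = (m1 XOR k) XOR (m2 XOR k).
Step 2: By XOR associativity/commutativity: = m1 XOR m2 XOR k XOR k = m1 XOR m2.
Step 3: 00110010 XOR 11110000 = 11000010 = 194.
Step 4: The key cancels out! An attacker learns m1 XOR m2 = 194, revealing the relationship between plaintexts.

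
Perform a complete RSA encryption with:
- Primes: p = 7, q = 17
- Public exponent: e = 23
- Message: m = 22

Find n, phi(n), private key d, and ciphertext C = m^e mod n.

Step 1: n = 7 * 17 = 119.
Step 2: phi(n) = (7-1)(17-1) = 6 * 16 = 96.
Step 3: Find d = 23^(-1) mod 96 = 71.
  Verify: 23 * 71 = 1633 = 1 (mod 96).
Step 4: C = 22^23 mod 119 = 78.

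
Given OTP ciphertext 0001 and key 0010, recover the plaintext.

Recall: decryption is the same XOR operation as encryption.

Step 1: XOR ciphertext with key:
  Ciphertext: 0001
  Key:        0010
  XOR:        0011
Step 2: Plaintext = 0011 = 3 in decimal.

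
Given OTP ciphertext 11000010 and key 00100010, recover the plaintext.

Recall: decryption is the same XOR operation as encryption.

Step 1: XOR ciphertext with key:
  Ciphertext: 11000010
  Key:        00100010
  XOR:        11100000
Step 2: Plaintext = 11100000 = 224 in decimal.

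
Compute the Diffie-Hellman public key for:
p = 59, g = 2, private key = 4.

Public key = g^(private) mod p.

Step 1: A = g^a mod p = 2^4 mod 59.
  2^1 mod 59 = 2
  2^2 mod 59 = (2 * 2) mod 59 = 4
  2^3 mod 59 = (4 * 2) mod 59 = 8
  2^4 mod 59 = (8 * 2) mod 59 = 16
Result: A = 16.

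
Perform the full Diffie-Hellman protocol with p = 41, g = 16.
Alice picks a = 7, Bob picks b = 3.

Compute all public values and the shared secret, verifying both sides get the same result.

Step 1: A = g^a mod p = 16^7 mod 41 = 10.
Step 2: B = g^b mod p = 16^3 mod 41 = 37.
Step 3: Alice computes s = B^a mod p = 37^7 mod 41 = 16.
Step 4: Bob computes s = A^b mod p = 10^3 mod 41 = 16.
Both sides agree: shared secret = 16.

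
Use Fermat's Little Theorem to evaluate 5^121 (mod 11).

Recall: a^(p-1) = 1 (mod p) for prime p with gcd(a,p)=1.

Step 1: Since 11 is prime, by Fermat's Little Theorem: 5^10 = 1 (mod 11).
Step 2: Reduce exponent: 121 mod 10 = 1.
Step 3: So 5^121 = 5^1 (mod 11).
Step 4: 5^1 mod 11 = 5.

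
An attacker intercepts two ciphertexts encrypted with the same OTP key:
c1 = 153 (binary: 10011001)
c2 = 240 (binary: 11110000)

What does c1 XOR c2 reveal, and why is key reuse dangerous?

Step 1: c1 XOR c2 = (m1 XOR k) XOR (m2 XOR k).
Step 2: By XOR associativity/commutativity: = m1 XOR m2 XOR k XOR k = m1 XOR m2.
Step 3: 10011001 XOR 11110000 = 01101001 = 105.
Step 4: The key cancels out! An attacker learns m1 XOR m2 = 105, revealing the relationship between plaintexts.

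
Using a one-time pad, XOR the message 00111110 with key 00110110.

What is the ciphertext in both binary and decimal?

Step 1: Write out the XOR operation bit by bit:
  Message: 00111110
  Key:     00110110
  XOR:     00001000
Step 2: Convert to decimal: 00001000 = 8.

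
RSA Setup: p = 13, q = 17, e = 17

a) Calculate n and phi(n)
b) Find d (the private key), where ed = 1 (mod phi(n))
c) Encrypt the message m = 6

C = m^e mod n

Step 1: n = 13 * 17 = 221.
Step 2: phi(n) = (13-1)(17-1) = 12 * 16 = 192.
Step 3: Find d = 17^(-1) mod 192 = 113.
  Verify: 17 * 113 = 1921 = 1 (mod 192).
Step 4: C = 6^17 mod 221 = 210.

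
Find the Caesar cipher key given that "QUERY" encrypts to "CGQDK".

Step 1: Compare first letters: Q (position 16) -> C (position 2).
Step 2: Shift = (2 - 16) mod 26 = 12.
The shift value is 12.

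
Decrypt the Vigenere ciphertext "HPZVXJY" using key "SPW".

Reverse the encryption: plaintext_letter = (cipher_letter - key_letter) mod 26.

Step 1: Extend key: SPWSPWS
Step 2: Decrypt each letter (c - k) mod 26:
  H(7) - S(18) = (7-18) mod 26 = 15 = P
  P(15) - P(15) = (15-15) mod 26 = 0 = A
  Z(25) - W(22) = (25-22) mod 26 = 3 = D
  V(21) - S(18) = (21-18) mod 26 = 3 = D
  X(23) - P(15) = (23-15) mod 26 = 8 = I
  J(9) - W(22) = (9-22) mod 26 = 13 = N
  Y(24) - S(18) = (24-18) mod 26 = 6 = G
Plaintext: PADDING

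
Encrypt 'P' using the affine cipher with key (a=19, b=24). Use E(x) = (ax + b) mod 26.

Step 1: Convert 'P' to number: x = 15.
Step 2: E(15) = (19 * 15 + 24) mod 26 = 309 mod 26 = 23.
Step 3: Convert 23 back to letter: X.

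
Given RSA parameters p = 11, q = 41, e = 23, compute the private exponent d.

Step 1: n = 11 * 41 = 451.
Step 2: phi(n) = 10 * 40 = 400.
Step 3: Find d such that 23 * d = 1 (mod 400).
Step 4: d = 23^(-1) mod 400 = 87.
Verification: 23 * 87 = 2001 = 5 * 400 + 1.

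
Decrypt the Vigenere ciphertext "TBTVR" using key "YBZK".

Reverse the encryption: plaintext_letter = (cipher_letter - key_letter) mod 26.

Step 1: Extend key: YBZKY
Step 2: Decrypt each letter (c - k) mod 26:
  T(19) - Y(24) = (19-24) mod 26 = 21 = V
  B(1) - B(1) = (1-1) mod 26 = 0 = A
  T(19) - Z(25) = (19-25) mod 26 = 20 = U
  V(21) - K(10) = (21-10) mod 26 = 11 = L
  R(17) - Y(24) = (17-24) mod 26 = 19 = T
Plaintext: VAULT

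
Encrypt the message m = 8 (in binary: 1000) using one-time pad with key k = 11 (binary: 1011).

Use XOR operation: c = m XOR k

Step 1: Write out the XOR operation bit by bit:
  Message: 1000
  Key:     1011
  XOR:     0011
Step 2: Convert to decimal: 0011 = 3.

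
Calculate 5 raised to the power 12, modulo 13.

Step 1: Compute 5^12 mod 13 step by step, reducing modulo 13 at each step.
  5^1 mod 13 = 5
  5^2 mod 13 = (5 * 5) mod 13 = 12
  5^3 mod 13 = (12 * 5) mod 13 = 8
  5^4 mod 13 = (8 * 5) mod 13 = 1
  5^5 mod 13 = (1 * 5) mod 13 = 5
  5^6 mod 13 = (5 * 5) mod 13 = 12
  5^7 mod 13 = (12 * 5) mod 13 = 8
  5^8 mod 13 = (8 * 5) mod 13 = 1
  5^9 mod 13 = (1 * 5) mod 13 = 5
  5^10 mod 13 = (5 * 5) mod 13 = 12
  5^11 mod 13 = (12 * 5) mod 13 = 8
  5^12 mod 13 = (8 * 5) mod 13 = 1
Step 2: Result = 1.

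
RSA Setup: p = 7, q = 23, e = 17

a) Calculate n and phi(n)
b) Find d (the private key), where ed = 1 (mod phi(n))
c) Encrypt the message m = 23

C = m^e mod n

Step 1: n = 7 * 23 = 161.
Step 2: phi(n) = (7-1)(23-1) = 6 * 22 = 132.
Step 3: Find d = 17^(-1) mod 132 = 101.
  Verify: 17 * 101 = 1717 = 1 (mod 132).
Step 4: C = 23^17 mod 161 = 46.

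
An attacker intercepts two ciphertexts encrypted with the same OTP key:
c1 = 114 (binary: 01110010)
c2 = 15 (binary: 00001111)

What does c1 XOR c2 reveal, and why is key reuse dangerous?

Step 1: c1 XOR c2 = (m1 XOR k) XOR (m2 XOR k).
Step 2: By XOR associativity/commutativity: = m1 XOR m2 XOR k XOR k = m1 XOR m2.
Step 3: 01110010 XOR 00001111 = 01111101 = 125.
Step 4: The key cancels out! An attacker learns m1 XOR m2 = 125, revealing the relationship between plaintexts.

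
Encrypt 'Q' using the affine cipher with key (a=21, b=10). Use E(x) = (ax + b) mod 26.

Step 1: Convert 'Q' to number: x = 16.
Step 2: E(16) = (21 * 16 + 10) mod 26 = 346 mod 26 = 8.
Step 3: Convert 8 back to letter: I.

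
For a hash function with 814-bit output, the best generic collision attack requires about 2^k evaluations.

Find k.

Step 1: The hash has a 814-bit output.
Step 2: Collision resistance means it should be infeasible to find any x != y with h(x) = h(y).
By the birthday bound, a generic collision search succeeds after about sqrt(2^814) = 2^(814/2) = 2^407 evaluations.
Step 3: Security level = 407 bits.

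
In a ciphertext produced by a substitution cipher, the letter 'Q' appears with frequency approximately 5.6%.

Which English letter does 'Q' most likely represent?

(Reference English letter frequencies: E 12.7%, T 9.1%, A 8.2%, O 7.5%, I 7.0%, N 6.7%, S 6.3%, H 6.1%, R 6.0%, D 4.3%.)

Step 1: The observed frequency is 5.6%.
Step 2: Compare with English frequencies:
  E: 12.7% (difference: 7.1%)
  T: 9.1% (difference: 3.5%)
  A: 8.2% (difference: 2.6%)
  O: 7.5% (difference: 1.9%)
  I: 7.0% (difference: 1.4%)
  N: 6.7% (difference: 1.1%)
  S: 6.3% (difference: 0.7%)
  H: 6.1% (difference: 0.5%)
  R: 6.0% (difference: 0.4%) <-- closest
  D: 4.3% (difference: 1.3%)
Step 3: 'Q' most likely represents 'R' (frequency 6.0%).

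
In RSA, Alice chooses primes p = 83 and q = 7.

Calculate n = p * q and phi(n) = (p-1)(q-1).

Step 1: n = p * q = 83 * 7 = 581.
Step 2: phi(n) = (p-1)(q-1) = 82 * 6 = 492.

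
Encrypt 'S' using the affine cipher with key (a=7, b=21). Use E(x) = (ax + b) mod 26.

Step 1: Convert 'S' to number: x = 18.
Step 2: E(18) = (7 * 18 + 21) mod 26 = 147 mod 26 = 17.
Step 3: Convert 17 back to letter: R.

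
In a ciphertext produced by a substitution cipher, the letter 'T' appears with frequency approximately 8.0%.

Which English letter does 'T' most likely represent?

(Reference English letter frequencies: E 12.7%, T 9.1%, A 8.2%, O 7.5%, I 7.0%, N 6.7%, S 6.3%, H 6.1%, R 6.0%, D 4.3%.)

Step 1: The observed frequency is 8.0%.
Step 2: Compare with English frequencies:
  E: 12.7% (difference: 4.7%)
  T: 9.1% (difference: 1.1%)
  A: 8.2% (difference: 0.2%) <-- closest
  O: 7.5% (difference: 0.5%)
  I: 7.0% (difference: 1.0%)
  N: 6.7% (difference: 1.3%)
  S: 6.3% (difference: 1.7%)
  H: 6.1% (difference: 1.9%)
  R: 6.0% (difference: 2.0%)
  D: 4.3% (difference: 3.7%)
Step 3: 'T' most likely represents 'A' (frequency 8.2%).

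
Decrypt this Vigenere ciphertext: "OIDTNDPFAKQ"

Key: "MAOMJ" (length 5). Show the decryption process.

Step 1: Key 'MAOMJ' has length 5. Extended key: MAOMJMAOMJM
Step 2: Decrypt each position:
  O(14) - M(12) = 2 = C
  I(8) - A(0) = 8 = I
  D(3) - O(14) = 15 = P
  T(19) - M(12) = 7 = H
  N(13) - J(9) = 4 = E
  D(3) - M(12) = 17 = R
  P(15) - A(0) = 15 = P
  F(5) - O(14) = 17 = R
  A(0) - M(12) = 14 = O
  K(10) - J(9) = 1 = B
  Q(16) - M(12) = 4 = E
Plaintext: CIPHERPROBE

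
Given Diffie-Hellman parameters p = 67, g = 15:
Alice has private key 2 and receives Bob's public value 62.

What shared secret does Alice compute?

Step 1: s = B^a mod p = 62^2 mod 67.
  62^1 mod 67 = 62
  62^2 mod 67 = (62 * 62) mod 67 = 25
Result: shared secret = 25.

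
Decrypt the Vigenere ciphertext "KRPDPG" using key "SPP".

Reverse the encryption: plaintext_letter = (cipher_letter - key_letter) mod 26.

Step 1: Extend key: SPPSPP
Step 2: Decrypt each letter (c - k) mod 26:
  K(10) - S(18) = (10-18) mod 26 = 18 = S
  R(17) - P(15) = (17-15) mod 26 = 2 = C
  P(15) - P(15) = (15-15) mod 26 = 0 = A
  D(3) - S(18) = (3-18) mod 26 = 11 = L
  P(15) - P(15) = (15-15) mod 26 = 0 = A
  G(6) - P(15) = (6-15) mod 26 = 17 = R
Plaintext: SCALAR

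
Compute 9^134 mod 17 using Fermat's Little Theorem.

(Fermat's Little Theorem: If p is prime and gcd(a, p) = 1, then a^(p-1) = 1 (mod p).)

Step 1: Since 17 is prime, by Fermat's Little Theorem: 9^16 = 1 (mod 17).
Step 2: Reduce exponent: 134 mod 16 = 6.
Step 3: So 9^134 = 9^6 (mod 17).
Step 4: 9^6 mod 17 = 4.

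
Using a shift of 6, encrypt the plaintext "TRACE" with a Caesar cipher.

Step 1: For each letter, shift forward by 6 positions (mod 26).
  T (position 19) -> position (19+6) mod 26 = 25 -> Z
  R (position 17) -> position (17+6) mod 26 = 23 -> X
  A (position 0) -> position (0+6) mod 26 = 6 -> G
  C (position 2) -> position (2+6) mod 26 = 8 -> I
  E (position 4) -> position (4+6) mod 26 = 10 -> K
Result: ZXGIK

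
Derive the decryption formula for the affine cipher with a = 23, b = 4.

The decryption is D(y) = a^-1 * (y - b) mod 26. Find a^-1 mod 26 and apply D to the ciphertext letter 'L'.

Step 1: Find a^-1, the modular inverse of 23 mod 26.
Step 2: We need 23 * a^-1 = 1 (mod 26).
Step 3: 23 * 17 = 391 = 15 * 26 + 1, so a^-1 = 17.
Step 4: D(y) = 17(y - 4) mod 26.
Step 5: Apply to 'L' (y = 11): D(11) = 17 * (11 - 4) mod 26 = 17 * 7 mod 26 = 15 -> 'P'.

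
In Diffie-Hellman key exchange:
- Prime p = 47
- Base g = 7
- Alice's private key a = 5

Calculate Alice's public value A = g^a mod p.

Step 1: A = g^a mod p = 7^5 mod 47.
  7^1 mod 47 = 7
  7^2 mod 47 = (7 * 7) mod 47 = 2
  7^3 mod 47 = (2 * 7) mod 47 = 14
  7^4 mod 47 = (14 * 7) mod 47 = 4
  7^5 mod 47 = (4 * 7) mod 47 = 28
Result: A = 28.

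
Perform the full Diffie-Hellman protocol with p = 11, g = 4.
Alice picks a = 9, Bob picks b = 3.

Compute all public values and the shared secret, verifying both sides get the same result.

Step 1: A = g^a mod p = 4^9 mod 11 = 3.
Step 2: B = g^b mod p = 4^3 mod 11 = 9.
Step 3: Alice computes s = B^a mod p = 9^9 mod 11 = 5.
Step 4: Bob computes s = A^b mod p = 3^3 mod 11 = 5.
Both sides agree: shared secret = 5.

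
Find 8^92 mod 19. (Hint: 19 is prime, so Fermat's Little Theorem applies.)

Step 1: Since 19 is prime, by Fermat's Little Theorem: 8^18 = 1 (mod 19).
Step 2: Reduce exponent: 92 mod 18 = 2.
Step 3: So 8^92 = 8^2 (mod 19).
Step 4: 8^2 mod 19 = 7.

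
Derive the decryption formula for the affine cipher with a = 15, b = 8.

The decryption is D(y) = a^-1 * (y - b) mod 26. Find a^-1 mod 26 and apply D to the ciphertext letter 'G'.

Step 1: Find a^-1, the modular inverse of 15 mod 26.
Step 2: We need 15 * a^-1 = 1 (mod 26).
Step 3: 15 * 7 = 105 = 4 * 26 + 1, so a^-1 = 7.
Step 4: D(y) = 7(y - 8) mod 26.
Step 5: Apply to 'G' (y = 6): D(6) = 7 * (6 - 8) mod 26 = 7 * -2 mod 26 = 12 -> 'M'.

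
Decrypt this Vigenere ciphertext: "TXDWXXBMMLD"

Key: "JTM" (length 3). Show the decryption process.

Step 1: Key 'JTM' has length 3. Extended key: JTMJTMJTMJT
Step 2: Decrypt each position:
  T(19) - J(9) = 10 = K
  X(23) - T(19) = 4 = E
  D(3) - M(12) = 17 = R
  W(22) - J(9) = 13 = N
  X(23) - T(19) = 4 = E
  X(23) - M(12) = 11 = L
  B(1) - J(9) = 18 = S
  M(12) - T(19) = 19 = T
  M(12) - M(12) = 0 = A
  L(11) - J(9) = 2 = C
  D(3) - T(19) = 10 = K
Plaintext: KERNELSTACK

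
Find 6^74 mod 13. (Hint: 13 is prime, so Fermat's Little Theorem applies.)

Step 1: Since 13 is prime, by Fermat's Little Theorem: 6^12 = 1 (mod 13).
Step 2: Reduce exponent: 74 mod 12 = 2.
Step 3: So 6^74 = 6^2 (mod 13).
Step 4: 6^2 mod 13 = 10.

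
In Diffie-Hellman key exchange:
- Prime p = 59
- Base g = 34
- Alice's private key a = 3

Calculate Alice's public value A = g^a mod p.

Step 1: A = g^a mod p = 34^3 mod 59.
  34^1 mod 59 = 34
  34^2 mod 59 = (34 * 34) mod 59 = 35
  34^3 mod 59 = (35 * 34) mod 59 = 10
Result: A = 10.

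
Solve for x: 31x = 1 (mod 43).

Step 1: We need x such that 31 * x = 1 (mod 43).
Step 2: Using the extended Euclidean algorithm or trial:
  31 * 25 = 775 = 18 * 43 + 1.
Step 3: Since 775 mod 43 = 1, the inverse is x = 25.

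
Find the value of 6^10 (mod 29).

Step 1: Compute 6^10 mod 29 step by step, reducing modulo 29 at each step.
  6^1 mod 29 = 6
  6^2 mod 29 = (6 * 6) mod 29 = 7
  6^3 mod 29 = (7 * 6) mod 29 = 13
  6^4 mod 29 = (13 * 6) mod 29 = 20
  6^5 mod 29 = (20 * 6) mod 29 = 4
  6^6 mod 29 = (4 * 6) mod 29 = 24
  6^7 mod 29 = (24 * 6) mod 29 = 28
  6^8 mod 29 = (28 * 6) mod 29 = 23
  6^9 mod 29 = (23 * 6) mod 29 = 22
  6^10 mod 29 = (22 * 6) mod 29 = 16
Step 2: Result = 16.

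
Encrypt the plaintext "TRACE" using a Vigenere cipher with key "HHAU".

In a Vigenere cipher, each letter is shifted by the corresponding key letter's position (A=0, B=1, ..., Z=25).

Step 1: Repeat key to match plaintext length:
  Plaintext: TRACE
  Key:       HHAUH
Step 2: Encrypt each letter:
  T(19) + H(7) = (19+7) mod 26 = 0 = A
  R(17) + H(7) = (17+7) mod 26 = 24 = Y
  A(0) + A(0) = (0+0) mod 26 = 0 = A
  C(2) + U(20) = (2+20) mod 26 = 22 = W
  E(4) + H(7) = (4+7) mod 26 = 11 = L
Ciphertext: AYAWL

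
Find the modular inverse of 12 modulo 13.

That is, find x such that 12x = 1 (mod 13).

Step 1: We need x such that 12 * x = 1 (mod 13).
Step 2: Using the extended Euclidean algorithm or trial:
  12 * 12 = 144 = 11 * 13 + 1.
Step 3: Since 144 mod 13 = 1, the inverse is x = 12.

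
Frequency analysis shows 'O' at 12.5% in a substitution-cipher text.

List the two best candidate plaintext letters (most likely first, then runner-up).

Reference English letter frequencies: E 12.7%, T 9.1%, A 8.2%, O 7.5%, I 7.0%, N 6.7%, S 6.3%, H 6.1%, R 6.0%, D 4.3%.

Step 1: Observed frequency of 'O' is 12.5%.
Step 2: Compute distances to each reference frequency and sort:
  E (12.7%): difference = 0.2% <-- BEST
  T (9.1%): difference = 3.4% <-- RUNNER-UP
  A (8.2%): difference = 4.3%
  O (7.5%): difference = 5.0%
  I (7.0%): difference = 5.5%
Step 3: Most likely is 'E' (12.7%, diff 0.2%); second most likely is 'T' (9.1%, diff 3.4%).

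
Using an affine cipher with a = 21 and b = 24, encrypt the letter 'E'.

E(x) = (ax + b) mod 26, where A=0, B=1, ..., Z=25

Step 1: Convert 'E' to number: x = 4.
Step 2: E(4) = (21 * 4 + 24) mod 26 = 108 mod 26 = 4.
Step 3: Convert 4 back to letter: E.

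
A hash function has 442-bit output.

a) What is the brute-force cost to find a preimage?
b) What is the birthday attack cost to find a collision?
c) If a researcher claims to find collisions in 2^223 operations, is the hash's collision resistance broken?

Step 1: Preimage resistance requires brute-force of 2^442 operations.
Step 2: Collision resistance (birthday bound) = 2^(442/2) = 2^221.
Step 3: The claimed attack costs 2^223 operations.
Step 4: Since 2^223 >= 2^221, the claimed attack is no faster than the generic birthday attack, so this does not break collision resistance.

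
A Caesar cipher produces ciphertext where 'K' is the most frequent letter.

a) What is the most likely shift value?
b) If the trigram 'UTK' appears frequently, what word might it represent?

Step 1: In English, 'E' is the most frequent letter (12.7%).
Step 2: The most frequent ciphertext letter is 'K' (position 10).
Step 3: Shift = (10 - 4) mod 26 = 6.
Step 4: Decrypt 'UTK' by shifting back 6:
  U -> O
  T -> N
  K -> E
Step 5: 'UTK' decrypts to 'ONE'.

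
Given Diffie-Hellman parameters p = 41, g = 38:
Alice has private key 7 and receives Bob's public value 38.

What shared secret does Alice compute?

Step 1: s = B^a mod p = 38^7 mod 41.
  38^1 mod 41 = 38
  38^2 mod 41 = (38 * 38) mod 41 = 9
  38^3 mod 41 = (9 * 38) mod 41 = 14
  38^4 mod 41 = (14 * 38) mod 41 = 40
  38^5 mod 41 = (40 * 38) mod 41 = 3
  38^6 mod 41 = (3 * 38) mod 41 = 32
  38^7 mod 41 = (32 * 38) mod 41 = 27
Result: shared secret = 27.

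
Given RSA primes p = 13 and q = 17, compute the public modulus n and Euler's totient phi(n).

Step 1: n = p * q = 13 * 17 = 221.
Step 2: phi(n) = (p-1)(q-1) = 12 * 16 = 192.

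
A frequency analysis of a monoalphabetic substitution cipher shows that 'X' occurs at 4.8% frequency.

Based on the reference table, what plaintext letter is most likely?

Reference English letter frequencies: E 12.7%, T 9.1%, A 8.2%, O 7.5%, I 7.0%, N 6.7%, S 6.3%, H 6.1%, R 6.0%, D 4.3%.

Step 1: The observed frequency is 4.8%.
Step 2: Compare with English frequencies:
  E: 12.7% (difference: 7.9%)
  T: 9.1% (difference: 4.3%)
  A: 8.2% (difference: 3.4%)
  O: 7.5% (difference: 2.7%)
  I: 7.0% (difference: 2.2%)
  N: 6.7% (difference: 1.9%)
  S: 6.3% (difference: 1.5%)
  H: 6.1% (difference: 1.3%)
  R: 6.0% (difference: 1.2%)
  D: 4.3% (difference: 0.5%) <-- closest
Step 3: 'X' most likely represents 'D' (frequency 4.3%).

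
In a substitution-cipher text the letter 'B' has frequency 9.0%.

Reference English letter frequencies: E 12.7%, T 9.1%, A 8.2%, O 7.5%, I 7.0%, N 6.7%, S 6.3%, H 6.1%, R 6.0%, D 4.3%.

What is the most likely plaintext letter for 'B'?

Step 1: The observed frequency is 9.0%.
Step 2: Compare with English frequencies:
  E: 12.7% (difference: 3.7%)
  T: 9.1% (difference: 0.1%) <-- closest
  A: 8.2% (difference: 0.8%)
  O: 7.5% (difference: 1.5%)
  I: 7.0% (difference: 2.0%)
  N: 6.7% (difference: 2.3%)
  S: 6.3% (difference: 2.7%)
  H: 6.1% (difference: 2.9%)
  R: 6.0% (difference: 3.0%)
  D: 4.3% (difference: 4.7%)
Step 3: 'B' most likely represents 'T' (frequency 9.1%).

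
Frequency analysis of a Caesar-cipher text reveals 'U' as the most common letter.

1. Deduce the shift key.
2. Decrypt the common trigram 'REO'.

Step 1: In English, 'E' is the most frequent letter (12.7%).
Step 2: The most frequent ciphertext letter is 'U' (position 20).
Step 3: Shift = (20 - 4) mod 26 = 16.
Step 4: Decrypt 'REO' by shifting back 16:
  R -> B
  E -> O
  O -> Y
Step 5: 'REO' decrypts to 'BOY'.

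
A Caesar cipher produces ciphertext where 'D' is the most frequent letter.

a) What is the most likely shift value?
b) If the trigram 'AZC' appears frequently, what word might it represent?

Step 1: In English, 'E' is the most frequent letter (12.7%).
Step 2: The most frequent ciphertext letter is 'D' (position 3).
Step 3: Shift = (3 - 4) mod 26 = 25.
Step 4: Decrypt 'AZC' by shifting back 25:
  A -> B
  Z -> A
  C -> D
Step 5: 'AZC' decrypts to 'BAD'.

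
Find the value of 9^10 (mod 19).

Step 1: Compute 9^10 mod 19 step by step, reducing modulo 19 at each step.
  9^1 mod 19 = 9
  9^2 mod 19 = (9 * 9) mod 19 = 5
  9^3 mod 19 = (5 * 9) mod 19 = 7
  9^4 mod 19 = (7 * 9) mod 19 = 6
  9^5 mod 19 = (6 * 9) mod 19 = 16
  9^6 mod 19 = (16 * 9) mod 19 = 11
  9^7 mod 19 = (11 * 9) mod 19 = 4
  9^8 mod 19 = (4 * 9) mod 19 = 17
  9^9 mod 19 = (17 * 9) mod 19 = 1
  9^10 mod 19 = (1 * 9) mod 19 = 9
Step 2: Result = 9.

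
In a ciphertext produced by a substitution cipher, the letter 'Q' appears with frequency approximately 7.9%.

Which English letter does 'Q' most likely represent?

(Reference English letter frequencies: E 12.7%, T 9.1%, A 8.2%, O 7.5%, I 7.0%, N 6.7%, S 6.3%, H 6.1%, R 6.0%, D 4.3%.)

Step 1: The observed frequency is 7.9%.
Step 2: Compare with English frequencies:
  E: 12.7% (difference: 4.8%)
  T: 9.1% (difference: 1.2%)
  A: 8.2% (difference: 0.3%) <-- closest
  O: 7.5% (difference: 0.4%)
  I: 7.0% (difference: 0.9%)
  N: 6.7% (difference: 1.2%)
  S: 6.3% (difference: 1.6%)
  H: 6.1% (difference: 1.8%)
  R: 6.0% (difference: 1.9%)
  D: 4.3% (difference: 3.6%)
Step 3: 'Q' most likely represents 'A' (frequency 8.2%).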